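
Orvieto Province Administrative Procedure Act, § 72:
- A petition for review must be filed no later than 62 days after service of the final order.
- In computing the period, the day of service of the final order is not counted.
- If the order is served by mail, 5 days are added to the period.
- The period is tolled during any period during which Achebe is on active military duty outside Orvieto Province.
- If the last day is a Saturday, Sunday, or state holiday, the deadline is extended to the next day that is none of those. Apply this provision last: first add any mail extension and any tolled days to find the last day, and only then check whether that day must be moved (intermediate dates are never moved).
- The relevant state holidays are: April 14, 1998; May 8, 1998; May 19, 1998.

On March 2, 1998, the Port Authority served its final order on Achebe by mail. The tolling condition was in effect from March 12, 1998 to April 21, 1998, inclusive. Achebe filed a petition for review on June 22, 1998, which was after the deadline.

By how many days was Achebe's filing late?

4 days

62 days after March 2, 1998 is May 3, 1998.
Service was by mail, adding 5 days: May 3, 1998 + 5 days = May 8, 1998.
From March 12, 1998 through April 21, 1998 inclusive is 41 days; tolling adds 41 days: May 8, 1998 + 41 days = June 18, 1998.
June 18, 1998 is a Thursday and not a state holiday, so no extension applies.
The deadline is June 18, 1998; from June 18, 1998 to June 22, 1998 is 4 days.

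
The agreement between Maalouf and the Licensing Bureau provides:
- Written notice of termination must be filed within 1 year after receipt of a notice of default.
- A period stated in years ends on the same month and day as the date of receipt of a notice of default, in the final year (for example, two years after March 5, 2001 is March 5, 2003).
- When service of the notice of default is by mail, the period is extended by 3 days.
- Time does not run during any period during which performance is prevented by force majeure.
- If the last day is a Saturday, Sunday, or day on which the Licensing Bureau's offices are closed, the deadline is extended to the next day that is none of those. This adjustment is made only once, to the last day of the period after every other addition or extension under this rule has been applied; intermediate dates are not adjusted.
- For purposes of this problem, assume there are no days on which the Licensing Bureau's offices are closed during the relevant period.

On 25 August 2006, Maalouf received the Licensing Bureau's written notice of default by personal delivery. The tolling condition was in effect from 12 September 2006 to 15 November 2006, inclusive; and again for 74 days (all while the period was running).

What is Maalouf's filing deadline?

January 11, 2008

1 year after 25 August 2006 is August 25, 2007.
Service was not by mail, so no mail extension applies.
From September 12, 2006 through November 15, 2006 inclusive is 65 days; tolling adds 65 days: August 25, 2007 + 65 days = October 29, 2007.
Tolling adds 74 days: October 29, 2007 + 74 days = January 11, 2008.
January 11, 2008 is a Friday and not a day on which the Licensing Bureau's offices are closed, so no extension applies.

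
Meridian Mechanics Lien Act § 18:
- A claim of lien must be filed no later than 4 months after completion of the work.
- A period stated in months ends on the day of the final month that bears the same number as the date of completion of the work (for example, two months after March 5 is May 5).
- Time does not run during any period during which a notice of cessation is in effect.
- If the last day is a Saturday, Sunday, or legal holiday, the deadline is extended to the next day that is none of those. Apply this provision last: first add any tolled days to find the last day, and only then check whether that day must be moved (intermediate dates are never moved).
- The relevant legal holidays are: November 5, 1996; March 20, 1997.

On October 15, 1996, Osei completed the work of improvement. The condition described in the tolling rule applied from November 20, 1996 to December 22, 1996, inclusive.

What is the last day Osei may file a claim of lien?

March 21, 1997

4 months after October 15, 1996 is February 15, 1997.
From November 20, 1996 through December 22, 1996 inclusive is 33 days; tolling adds 33 days: February 15, 1997 + 33 days = March 20, 1997.
March 20, 1997 is a listed holiday. The next qualifying day is March 21, 1997.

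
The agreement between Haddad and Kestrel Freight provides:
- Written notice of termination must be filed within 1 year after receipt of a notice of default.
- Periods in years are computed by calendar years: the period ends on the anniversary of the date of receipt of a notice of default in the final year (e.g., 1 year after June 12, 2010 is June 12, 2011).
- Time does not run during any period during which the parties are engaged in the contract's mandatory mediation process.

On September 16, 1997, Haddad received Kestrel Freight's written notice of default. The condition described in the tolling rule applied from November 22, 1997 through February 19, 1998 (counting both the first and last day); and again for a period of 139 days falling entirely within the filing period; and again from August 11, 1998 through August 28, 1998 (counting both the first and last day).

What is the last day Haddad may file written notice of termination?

1 year after September 16, 1997 is September 16, 1998.
From November 22, 1997 through February 19, 1998 inclusive is 90 days; tolling adds 90 days: September 16, 1998 + 90 days = December 15, 1998.
Tolling adds 139 days: December 15, 1998 + 139 days = May 3, 1999.
From August 11, 1998 through August 28, 1998 inclusive is 18 days; tolling adds 18 days: May 3, 1999 + 18 days = May 21, 1999.

May 21, 1999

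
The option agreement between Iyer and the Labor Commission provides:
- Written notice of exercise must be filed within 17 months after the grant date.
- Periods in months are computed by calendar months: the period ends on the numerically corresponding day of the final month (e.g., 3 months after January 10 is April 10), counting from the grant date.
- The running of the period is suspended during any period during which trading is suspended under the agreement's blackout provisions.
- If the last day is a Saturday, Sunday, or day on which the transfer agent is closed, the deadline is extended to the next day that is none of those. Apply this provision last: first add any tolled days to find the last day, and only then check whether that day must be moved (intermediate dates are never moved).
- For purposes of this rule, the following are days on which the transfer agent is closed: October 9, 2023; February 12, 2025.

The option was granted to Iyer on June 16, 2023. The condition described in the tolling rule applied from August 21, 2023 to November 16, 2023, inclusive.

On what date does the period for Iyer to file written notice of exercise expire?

17 months after June 16, 2023 is November 16, 2024.
From August 21, 2023 through November 16, 2023 inclusive is 88 days; tolling adds 88 days: November 16, 2024 + 88 days = February 12, 2025.
February 12, 2025 is a listed holiday. The next qualifying day is February 13, 2025.

February 13, 2025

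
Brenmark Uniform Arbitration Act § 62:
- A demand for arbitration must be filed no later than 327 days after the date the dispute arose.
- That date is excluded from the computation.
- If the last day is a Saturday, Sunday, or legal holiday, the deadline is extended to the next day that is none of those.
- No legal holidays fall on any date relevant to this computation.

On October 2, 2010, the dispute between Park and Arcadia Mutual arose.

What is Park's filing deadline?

327 days after October 2, 2010 is August 25, 2011.
August 25, 2011 is a Thursday and not a legal holiday, so no extension applies.

August 25, 2011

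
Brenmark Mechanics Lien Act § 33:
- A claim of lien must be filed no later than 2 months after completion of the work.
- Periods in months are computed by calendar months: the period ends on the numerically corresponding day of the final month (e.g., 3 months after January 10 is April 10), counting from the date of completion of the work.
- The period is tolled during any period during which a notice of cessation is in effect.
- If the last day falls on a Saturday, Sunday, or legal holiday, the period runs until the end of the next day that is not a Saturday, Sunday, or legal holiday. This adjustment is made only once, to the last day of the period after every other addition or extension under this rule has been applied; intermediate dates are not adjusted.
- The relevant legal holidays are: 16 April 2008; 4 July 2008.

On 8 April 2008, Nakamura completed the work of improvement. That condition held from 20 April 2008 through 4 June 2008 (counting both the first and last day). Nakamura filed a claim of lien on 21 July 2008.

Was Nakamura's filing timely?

Yes

2 months after 8 April 2008 is June 8, 2008.
From April 20, 2008 through June 4, 2008 inclusive is 46 days; tolling adds 46 days: June 8, 2008 + 46 days = July 24, 2008.
July 24, 2008 is a Thursday and not a legal holiday, so no extension applies.
The deadline is July 24, 2008; the filing on July 21, 2008 is on or before that date.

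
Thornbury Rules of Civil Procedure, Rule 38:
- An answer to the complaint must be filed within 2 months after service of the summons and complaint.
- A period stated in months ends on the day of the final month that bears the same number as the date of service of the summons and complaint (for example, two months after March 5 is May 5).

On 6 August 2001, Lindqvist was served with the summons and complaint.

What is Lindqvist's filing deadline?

2 months after 6 August 2001 is October 6, 2001.

October 6, 2001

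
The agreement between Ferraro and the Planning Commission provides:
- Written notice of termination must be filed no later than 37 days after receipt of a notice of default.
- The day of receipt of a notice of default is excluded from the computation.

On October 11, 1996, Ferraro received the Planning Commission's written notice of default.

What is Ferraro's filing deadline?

37 days after October 11, 1996 is November 17, 1996.

November 17, 1996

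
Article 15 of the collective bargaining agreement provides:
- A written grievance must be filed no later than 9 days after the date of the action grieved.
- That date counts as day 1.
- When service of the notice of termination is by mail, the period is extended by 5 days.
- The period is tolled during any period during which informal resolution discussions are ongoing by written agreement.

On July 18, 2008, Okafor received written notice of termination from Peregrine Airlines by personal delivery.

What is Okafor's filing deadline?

Counting July 18, 2008 as day 1, day 9 is July 26, 2008.
Service was not by mail, so no mail extension applies.

July 26, 2008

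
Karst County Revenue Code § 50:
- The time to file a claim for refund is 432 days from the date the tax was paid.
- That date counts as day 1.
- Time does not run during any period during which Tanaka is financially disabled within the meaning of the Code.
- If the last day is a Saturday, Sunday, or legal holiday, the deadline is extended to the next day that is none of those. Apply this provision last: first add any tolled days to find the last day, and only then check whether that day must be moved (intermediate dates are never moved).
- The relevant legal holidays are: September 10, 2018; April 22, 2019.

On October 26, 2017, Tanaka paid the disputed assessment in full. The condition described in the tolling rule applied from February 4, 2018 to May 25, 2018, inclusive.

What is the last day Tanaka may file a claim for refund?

Counting October 26, 2017 as day 1, day 432 is December 31, 2018.
From February 4, 2018 through May 25, 2018 inclusive is 111 days; tolling adds 111 days: December 31, 2018 + 111 days = April 21, 2019.
April 21, 2019 is Sunday; April 22, 2019 is a listed holiday. The next qualifying day is April 23, 2019.

April 23, 2019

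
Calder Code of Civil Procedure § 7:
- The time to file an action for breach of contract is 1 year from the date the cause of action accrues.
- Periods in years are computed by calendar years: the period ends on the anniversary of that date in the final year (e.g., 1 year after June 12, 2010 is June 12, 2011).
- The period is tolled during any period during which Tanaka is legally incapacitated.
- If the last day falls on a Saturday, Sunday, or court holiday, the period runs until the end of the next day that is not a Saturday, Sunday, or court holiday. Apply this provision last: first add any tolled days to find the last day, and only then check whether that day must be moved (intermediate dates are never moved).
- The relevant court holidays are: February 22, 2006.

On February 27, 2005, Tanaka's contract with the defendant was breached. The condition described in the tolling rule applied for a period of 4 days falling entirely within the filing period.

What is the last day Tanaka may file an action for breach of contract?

March 3, 2006

1 year after February 27, 2005 is February 27, 2006.
Tolling adds 4 days: February 27, 2006 + 4 days = March 3, 2006.
March 3, 2006 is a Friday and not a court holiday, so no extension applies.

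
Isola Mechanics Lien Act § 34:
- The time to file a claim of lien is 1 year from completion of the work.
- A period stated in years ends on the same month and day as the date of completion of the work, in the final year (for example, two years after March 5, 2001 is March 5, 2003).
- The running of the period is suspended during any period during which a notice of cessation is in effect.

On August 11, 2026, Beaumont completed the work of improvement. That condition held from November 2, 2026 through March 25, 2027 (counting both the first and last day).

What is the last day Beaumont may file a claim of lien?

1 year after August 11, 2026 is August 11, 2027.
From November 2, 2026 through March 25, 2027 inclusive is 144 days; tolling adds 144 days: August 11, 2027 + 144 days = January 2, 2028.

January 2, 2028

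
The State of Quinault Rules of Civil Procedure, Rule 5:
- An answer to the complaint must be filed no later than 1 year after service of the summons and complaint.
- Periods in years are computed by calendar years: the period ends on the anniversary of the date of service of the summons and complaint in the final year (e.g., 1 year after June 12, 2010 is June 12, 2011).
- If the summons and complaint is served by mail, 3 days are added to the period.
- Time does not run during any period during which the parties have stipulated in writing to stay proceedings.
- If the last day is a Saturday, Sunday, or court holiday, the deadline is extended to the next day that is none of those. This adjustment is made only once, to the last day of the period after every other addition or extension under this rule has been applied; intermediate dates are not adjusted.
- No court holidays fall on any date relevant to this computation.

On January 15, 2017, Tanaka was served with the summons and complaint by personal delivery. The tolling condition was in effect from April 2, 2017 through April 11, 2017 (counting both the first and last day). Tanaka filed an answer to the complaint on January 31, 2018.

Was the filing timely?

1 year after January 15, 2017 is January 15, 2018.
Service was not by mail, so no mail extension applies.
From April 2, 2017 through April 11, 2017 inclusive is 10 days; tolling adds 10 days: January 15, 2018 + 10 days = January 25, 2018.
January 25, 2018 is a Thursday and not a court holiday, so no extension applies.
The deadline is January 25, 2018; the filing on January 31, 2018 is after that date.

No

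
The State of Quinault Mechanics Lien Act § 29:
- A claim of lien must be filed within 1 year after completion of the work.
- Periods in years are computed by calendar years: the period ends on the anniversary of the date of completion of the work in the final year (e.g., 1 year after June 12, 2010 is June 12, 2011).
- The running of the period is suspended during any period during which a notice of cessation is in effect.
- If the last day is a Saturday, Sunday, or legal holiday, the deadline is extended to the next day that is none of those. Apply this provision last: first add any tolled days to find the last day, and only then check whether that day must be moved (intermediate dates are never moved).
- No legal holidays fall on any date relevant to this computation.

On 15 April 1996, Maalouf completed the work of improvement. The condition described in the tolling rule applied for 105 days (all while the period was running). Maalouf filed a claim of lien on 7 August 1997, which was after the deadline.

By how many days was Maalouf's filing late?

1 year after 15 April 1996 is April 15, 1997.
Tolling adds 105 days: April 15, 1997 + 105 days = July 29, 1997.
July 29, 1997 is a Tuesday and not a legal holiday, so no extension applies.
The deadline is July 29, 1997; from July 29, 1997 to August 7, 1997 is 9 days.

9 days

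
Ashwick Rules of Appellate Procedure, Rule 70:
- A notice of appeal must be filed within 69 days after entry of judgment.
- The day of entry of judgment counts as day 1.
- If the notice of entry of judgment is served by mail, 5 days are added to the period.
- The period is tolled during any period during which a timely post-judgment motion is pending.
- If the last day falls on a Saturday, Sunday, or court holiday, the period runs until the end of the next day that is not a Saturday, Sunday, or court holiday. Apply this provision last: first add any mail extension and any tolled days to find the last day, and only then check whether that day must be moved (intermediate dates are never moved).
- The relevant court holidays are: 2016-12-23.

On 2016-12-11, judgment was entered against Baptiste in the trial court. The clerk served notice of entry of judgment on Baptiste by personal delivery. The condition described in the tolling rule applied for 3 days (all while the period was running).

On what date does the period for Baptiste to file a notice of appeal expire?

Counting 2016-12-11 as day 1, day 69 is February 17, 2017.
Service was not by mail, so no mail extension applies.
Tolling adds 3 days: February 17, 2017 + 3 days = February 20, 2017.
February 20, 2017 is a Monday and not a court holiday, so no extension applies.

February 20, 2017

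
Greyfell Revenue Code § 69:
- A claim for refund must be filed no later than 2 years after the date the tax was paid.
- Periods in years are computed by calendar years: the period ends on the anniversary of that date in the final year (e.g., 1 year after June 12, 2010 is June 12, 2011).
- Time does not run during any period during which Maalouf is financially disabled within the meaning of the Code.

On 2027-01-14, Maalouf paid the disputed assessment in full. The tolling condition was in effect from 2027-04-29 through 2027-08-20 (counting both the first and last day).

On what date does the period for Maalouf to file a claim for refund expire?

May 8, 2029

2 years after 2027-01-14 is January 14, 2029.
From April 29, 2027 through August 20, 2027 inclusive is 114 days; tolling adds 114 days: January 14, 2029 + 114 days = May 8, 2029.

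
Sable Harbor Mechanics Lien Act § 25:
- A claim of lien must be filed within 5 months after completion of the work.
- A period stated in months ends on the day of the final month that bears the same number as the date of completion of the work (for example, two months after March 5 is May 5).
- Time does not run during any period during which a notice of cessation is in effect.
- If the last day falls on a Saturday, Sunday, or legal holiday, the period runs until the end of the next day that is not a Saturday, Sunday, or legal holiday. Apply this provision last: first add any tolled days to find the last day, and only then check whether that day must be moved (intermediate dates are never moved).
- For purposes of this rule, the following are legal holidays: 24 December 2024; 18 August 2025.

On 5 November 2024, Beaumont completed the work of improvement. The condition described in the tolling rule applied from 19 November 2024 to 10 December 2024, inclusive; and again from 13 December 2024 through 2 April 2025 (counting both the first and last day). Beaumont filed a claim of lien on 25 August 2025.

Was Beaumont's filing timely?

No

5 months after 5 November 2024 is April 5, 2025.
From November 19, 2024 through December 10, 2024 inclusive is 22 days; tolling adds 22 days: April 5, 2025 + 22 days = April 27, 2025.
From December 13, 2024 through April 2, 2025 inclusive is 111 days; tolling adds 111 days: April 27, 2025 + 111 days = August 16, 2025.
August 16, 2025 is Saturday; August 17, 2025 is Sunday; August 18, 2025 is a listed holiday. The next qualifying day is August 19, 2025.
The deadline is August 19, 2025; the filing on August 25, 2025 is after that date.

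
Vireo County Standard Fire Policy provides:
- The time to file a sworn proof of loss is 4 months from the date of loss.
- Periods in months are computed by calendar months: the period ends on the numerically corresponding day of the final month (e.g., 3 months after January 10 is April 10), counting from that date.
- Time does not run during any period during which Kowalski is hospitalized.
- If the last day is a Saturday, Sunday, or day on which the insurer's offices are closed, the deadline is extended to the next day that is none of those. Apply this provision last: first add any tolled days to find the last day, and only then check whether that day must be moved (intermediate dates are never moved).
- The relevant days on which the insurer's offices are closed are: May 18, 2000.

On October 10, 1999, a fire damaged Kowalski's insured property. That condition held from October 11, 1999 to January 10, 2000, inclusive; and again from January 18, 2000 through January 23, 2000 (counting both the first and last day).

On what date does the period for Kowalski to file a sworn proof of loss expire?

May 19, 2000

4 months after October 10, 1999 is February 10, 2000.
From October 11, 1999 through January 10, 2000 inclusive is 92 days; tolling adds 92 days: February 10, 2000 + 92 days = May 12, 2000.
From January 18, 2000 through January 23, 2000 inclusive is 6 days; tolling adds 6 days: May 12, 2000 + 6 days = May 18, 2000.
May 18, 2000 is a listed holiday. The next qualifying day is May 19, 2000.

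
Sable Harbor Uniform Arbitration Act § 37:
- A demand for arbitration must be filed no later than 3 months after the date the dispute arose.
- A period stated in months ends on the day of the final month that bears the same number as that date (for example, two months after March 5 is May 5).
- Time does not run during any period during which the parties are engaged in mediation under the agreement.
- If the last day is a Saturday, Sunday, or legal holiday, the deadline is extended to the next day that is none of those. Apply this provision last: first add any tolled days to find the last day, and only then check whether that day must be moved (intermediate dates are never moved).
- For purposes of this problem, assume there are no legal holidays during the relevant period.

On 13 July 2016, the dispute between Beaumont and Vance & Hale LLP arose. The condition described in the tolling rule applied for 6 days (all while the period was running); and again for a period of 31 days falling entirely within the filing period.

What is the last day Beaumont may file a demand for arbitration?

3 months after 13 July 2016 is October 13, 2016.
Tolling adds 6 days: October 13, 2016 + 6 days = October 19, 2016.
Tolling adds 31 days: October 19, 2016 + 31 days = November 19, 2016.
November 19, 2016 is Saturday; November 20, 2016 is Sunday. The next qualifying day is November 21, 2016.

November 21, 2016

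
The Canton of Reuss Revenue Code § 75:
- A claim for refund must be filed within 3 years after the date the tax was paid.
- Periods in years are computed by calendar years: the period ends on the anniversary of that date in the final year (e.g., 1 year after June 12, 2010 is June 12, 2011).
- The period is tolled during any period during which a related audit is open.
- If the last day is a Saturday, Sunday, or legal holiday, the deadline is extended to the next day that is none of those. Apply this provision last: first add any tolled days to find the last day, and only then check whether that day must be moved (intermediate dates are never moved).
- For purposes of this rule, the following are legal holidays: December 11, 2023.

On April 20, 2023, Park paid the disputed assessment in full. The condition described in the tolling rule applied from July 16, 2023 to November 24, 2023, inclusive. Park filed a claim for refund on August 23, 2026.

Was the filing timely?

3 years after April 20, 2023 is April 20, 2026.
From July 16, 2023 through November 24, 2023 inclusive is 132 days; tolling adds 132 days: April 20, 2026 + 132 days = August 30, 2026.
August 30, 2026 is Sunday. The next qualifying day is August 31, 2026.
The deadline is August 31, 2026; the filing on August 23, 2026 is on or before that date.

Yes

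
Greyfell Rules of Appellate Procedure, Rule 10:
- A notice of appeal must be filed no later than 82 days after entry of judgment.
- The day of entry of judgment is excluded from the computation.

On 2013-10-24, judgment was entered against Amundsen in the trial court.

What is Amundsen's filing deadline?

82 days after 2013-10-24 is January 14, 2014.

January 14, 2014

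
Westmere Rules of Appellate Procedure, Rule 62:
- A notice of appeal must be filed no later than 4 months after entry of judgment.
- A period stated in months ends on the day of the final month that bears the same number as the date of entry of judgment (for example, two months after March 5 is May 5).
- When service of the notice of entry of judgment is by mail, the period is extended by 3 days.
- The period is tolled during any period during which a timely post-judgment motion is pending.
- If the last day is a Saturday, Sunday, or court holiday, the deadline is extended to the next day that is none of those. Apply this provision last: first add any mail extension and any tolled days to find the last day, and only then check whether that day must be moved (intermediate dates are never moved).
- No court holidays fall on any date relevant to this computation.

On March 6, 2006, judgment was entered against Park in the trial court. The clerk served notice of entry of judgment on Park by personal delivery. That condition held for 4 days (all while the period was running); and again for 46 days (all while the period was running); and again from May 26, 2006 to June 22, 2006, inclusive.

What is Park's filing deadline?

September 22, 2006

4 months after March 6, 2006 is July 6, 2006.
Service was not by mail, so no mail extension applies.
Tolling adds 4 days: July 6, 2006 + 4 days = July 10, 2006.
Tolling adds 46 days: July 10, 2006 + 46 days = August 25, 2006.
From May 26, 2006 through June 22, 2006 inclusive is 28 days; tolling adds 28 days: August 25, 2006 + 28 days = September 22, 2006.
September 22, 2006 is a Friday and not a court holiday, so no extension applies.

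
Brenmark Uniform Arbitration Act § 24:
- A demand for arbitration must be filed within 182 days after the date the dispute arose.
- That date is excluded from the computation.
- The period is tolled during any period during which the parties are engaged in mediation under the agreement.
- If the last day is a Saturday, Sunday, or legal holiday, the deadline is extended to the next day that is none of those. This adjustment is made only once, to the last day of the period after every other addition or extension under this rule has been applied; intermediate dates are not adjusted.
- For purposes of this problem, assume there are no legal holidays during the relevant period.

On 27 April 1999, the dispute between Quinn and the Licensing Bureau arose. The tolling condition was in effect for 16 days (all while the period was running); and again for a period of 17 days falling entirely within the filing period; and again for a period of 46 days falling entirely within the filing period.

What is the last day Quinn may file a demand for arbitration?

182 days after 27 April 1999 is October 26, 1999.
Tolling adds 16 days: October 26, 1999 + 16 days = November 11, 1999.
Tolling adds 17 days: November 11, 1999 + 17 days = November 28, 1999.
Tolling adds 46 days: November 28, 1999 + 46 days = January 13, 2000.
January 13, 2000 is a Thursday and not a legal holiday, so no extension applies.

January 13, 2000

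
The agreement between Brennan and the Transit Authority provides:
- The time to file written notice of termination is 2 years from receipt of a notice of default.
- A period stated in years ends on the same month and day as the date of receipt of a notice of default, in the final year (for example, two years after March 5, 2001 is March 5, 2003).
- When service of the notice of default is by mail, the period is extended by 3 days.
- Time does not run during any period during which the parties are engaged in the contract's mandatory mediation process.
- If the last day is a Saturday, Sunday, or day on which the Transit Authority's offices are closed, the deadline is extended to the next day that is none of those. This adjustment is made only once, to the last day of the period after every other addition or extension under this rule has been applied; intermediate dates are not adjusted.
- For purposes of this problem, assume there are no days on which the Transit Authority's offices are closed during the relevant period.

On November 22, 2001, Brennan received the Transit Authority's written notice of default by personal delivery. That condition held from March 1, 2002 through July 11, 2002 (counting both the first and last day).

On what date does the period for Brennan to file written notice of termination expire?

2 years after November 22, 2001 is November 22, 2003.
Service was not by mail, so no mail extension applies.
From March 1, 2002 through July 11, 2002 inclusive is 133 days; tolling adds 133 days: November 22, 2003 + 133 days = April 3, 2004.
April 3, 2004 is Saturday; April 4, 2004 is Sunday. The next qualifying day is April 5, 2004.

April 5, 2004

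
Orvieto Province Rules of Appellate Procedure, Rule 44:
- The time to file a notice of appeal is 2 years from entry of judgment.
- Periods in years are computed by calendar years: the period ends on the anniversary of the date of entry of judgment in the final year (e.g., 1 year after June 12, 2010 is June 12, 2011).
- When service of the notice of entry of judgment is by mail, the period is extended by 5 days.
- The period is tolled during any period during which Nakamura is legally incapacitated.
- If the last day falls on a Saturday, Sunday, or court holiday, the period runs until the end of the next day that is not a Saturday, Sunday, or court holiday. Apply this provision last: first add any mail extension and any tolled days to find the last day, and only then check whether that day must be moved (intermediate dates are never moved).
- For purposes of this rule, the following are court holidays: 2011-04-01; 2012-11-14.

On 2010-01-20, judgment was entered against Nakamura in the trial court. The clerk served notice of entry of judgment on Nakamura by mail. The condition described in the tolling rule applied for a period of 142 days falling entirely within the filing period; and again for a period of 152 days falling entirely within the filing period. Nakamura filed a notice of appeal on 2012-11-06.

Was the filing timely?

Yes

2 years after 2010-01-20 is January 20, 2012.
Service was by mail, adding 5 days: January 20, 2012 + 5 days = January 25, 2012.
Tolling adds 142 days: January 25, 2012 + 142 days = June 15, 2012.
Tolling adds 152 days: June 15, 2012 + 152 days = November 14, 2012.
November 14, 2012 is a listed holiday. The next qualifying day is November 15, 2012.
The deadline is November 15, 2012; the filing on November 6, 2012 is on or before that date.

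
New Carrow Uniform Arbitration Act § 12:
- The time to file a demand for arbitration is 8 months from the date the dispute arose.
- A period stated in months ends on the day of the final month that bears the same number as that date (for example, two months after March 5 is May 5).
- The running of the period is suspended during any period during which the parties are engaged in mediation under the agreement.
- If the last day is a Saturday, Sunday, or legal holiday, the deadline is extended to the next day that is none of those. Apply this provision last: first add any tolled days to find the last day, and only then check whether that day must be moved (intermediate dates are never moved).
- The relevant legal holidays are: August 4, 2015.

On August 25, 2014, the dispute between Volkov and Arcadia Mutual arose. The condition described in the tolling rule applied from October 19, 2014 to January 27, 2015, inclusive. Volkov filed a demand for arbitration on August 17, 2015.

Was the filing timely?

No

8 months after August 25, 2014 is April 25, 2015.
From October 19, 2014 through January 27, 2015 inclusive is 101 days; tolling adds 101 days: April 25, 2015 + 101 days = August 4, 2015.
August 4, 2015 is a listed holiday. The next qualifying day is August 5, 2015.
The deadline is August 5, 2015; the filing on August 17, 2015 is after that date.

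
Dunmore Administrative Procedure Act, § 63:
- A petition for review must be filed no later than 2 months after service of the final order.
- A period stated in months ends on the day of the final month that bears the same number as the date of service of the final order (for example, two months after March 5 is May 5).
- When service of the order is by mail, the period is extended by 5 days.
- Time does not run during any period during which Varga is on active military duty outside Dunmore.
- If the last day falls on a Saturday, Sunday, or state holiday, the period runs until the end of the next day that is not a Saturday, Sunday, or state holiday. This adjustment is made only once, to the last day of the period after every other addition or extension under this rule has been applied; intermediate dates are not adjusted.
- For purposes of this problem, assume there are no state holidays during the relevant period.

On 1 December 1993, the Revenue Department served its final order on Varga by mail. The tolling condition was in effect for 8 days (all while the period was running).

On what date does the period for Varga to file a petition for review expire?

2 months after 1 December 1993 is February 1, 1994.
Service was by mail, adding 5 days: February 1, 1994 + 5 days = February 6, 1994.
Tolling adds 8 days: February 6, 1994 + 8 days = February 14, 1994.
February 14, 1994 is a Monday and not a state holiday, so no extension applies.

February 14, 1994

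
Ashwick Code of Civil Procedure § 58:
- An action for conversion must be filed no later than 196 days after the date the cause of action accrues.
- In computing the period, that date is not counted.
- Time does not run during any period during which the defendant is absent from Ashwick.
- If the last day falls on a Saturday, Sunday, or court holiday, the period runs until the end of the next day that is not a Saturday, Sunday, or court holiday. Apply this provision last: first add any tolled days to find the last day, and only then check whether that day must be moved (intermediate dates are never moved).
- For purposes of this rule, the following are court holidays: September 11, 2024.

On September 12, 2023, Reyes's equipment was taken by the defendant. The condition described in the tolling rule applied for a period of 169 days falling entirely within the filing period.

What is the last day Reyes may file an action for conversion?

September 12, 2024

196 days after September 12, 2023 is March 26, 2024.
Tolling adds 169 days: March 26, 2024 + 169 days = September 11, 2024.
September 11, 2024 is a listed holiday. The next qualifying day is September 12, 2024.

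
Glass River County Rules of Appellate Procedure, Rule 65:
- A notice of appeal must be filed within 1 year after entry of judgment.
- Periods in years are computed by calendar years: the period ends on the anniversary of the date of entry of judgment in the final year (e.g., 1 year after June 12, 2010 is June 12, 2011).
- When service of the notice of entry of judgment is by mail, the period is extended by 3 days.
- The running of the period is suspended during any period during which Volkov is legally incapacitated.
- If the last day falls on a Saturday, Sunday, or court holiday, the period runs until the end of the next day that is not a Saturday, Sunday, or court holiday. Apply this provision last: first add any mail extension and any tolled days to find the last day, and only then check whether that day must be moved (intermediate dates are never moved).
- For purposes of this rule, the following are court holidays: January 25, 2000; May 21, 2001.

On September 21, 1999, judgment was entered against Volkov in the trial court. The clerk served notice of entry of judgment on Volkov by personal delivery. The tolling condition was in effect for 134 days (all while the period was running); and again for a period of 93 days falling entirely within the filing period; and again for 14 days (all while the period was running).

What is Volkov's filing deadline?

1 year after September 21, 1999 is September 21, 2000.
Service was not by mail, so no mail extension applies.
Tolling adds 134 days: September 21, 2000 + 134 days = February 2, 2001.
Tolling adds 93 days: February 2, 2001 + 93 days = May 6, 2001.
Tolling adds 14 days: May 6, 2001 + 14 days = May 20, 2001.
May 20, 2001 is Sunday; May 21, 2001 is a listed holiday. The next qualifying day is May 22, 2001.

May 22, 2001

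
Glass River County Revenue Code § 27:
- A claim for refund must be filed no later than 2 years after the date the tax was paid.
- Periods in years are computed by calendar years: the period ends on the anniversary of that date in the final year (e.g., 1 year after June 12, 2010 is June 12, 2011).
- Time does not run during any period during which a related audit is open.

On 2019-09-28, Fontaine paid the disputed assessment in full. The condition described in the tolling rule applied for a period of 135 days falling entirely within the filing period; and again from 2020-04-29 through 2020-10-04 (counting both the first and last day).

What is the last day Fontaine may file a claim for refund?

July 19, 2022

2 years after 2019-09-28 is September 28, 2021.
Tolling adds 135 days: September 28, 2021 + 135 days = February 10, 2022.
From April 29, 2020 through October 4, 2020 inclusive is 159 days; tolling adds 159 days: February 10, 2022 + 159 days = July 19, 2022.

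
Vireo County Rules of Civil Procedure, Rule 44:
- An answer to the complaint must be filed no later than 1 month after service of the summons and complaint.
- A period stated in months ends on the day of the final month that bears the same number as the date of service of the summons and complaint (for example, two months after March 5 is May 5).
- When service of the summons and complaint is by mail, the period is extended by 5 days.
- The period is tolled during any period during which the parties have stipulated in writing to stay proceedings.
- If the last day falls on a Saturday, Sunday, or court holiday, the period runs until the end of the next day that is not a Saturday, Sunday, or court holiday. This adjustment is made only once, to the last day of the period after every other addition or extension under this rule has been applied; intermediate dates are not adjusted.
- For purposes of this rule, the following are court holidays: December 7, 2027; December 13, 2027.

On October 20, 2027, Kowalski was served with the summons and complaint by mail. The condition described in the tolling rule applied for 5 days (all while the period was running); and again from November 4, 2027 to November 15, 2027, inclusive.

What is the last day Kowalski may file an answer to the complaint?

1 month after October 20, 2027 is November 20, 2027.
Service was by mail, adding 5 days: November 20, 2027 + 5 days = November 25, 2027.
Tolling adds 5 days: November 25, 2027 + 5 days = November 30, 2027.
From November 4, 2027 through November 15, 2027 inclusive is 12 days; tolling adds 12 days: November 30, 2027 + 12 days = December 12, 2027.
December 12, 2027 is Sunday; December 13, 2027 is a listed holiday. The next qualifying day is December 14, 2027.

December 14, 2027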